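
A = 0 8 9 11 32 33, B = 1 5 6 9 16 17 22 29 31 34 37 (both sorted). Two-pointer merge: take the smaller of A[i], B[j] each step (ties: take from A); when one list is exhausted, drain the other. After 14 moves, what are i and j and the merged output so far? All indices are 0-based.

i=5, j=9, merged so far=[0, 1, 5, 6, 8, 9, 9, 11, 16, 17, 22, 29, 31, 32]

[i=0,j=0] A[i]=0<=B[j]=1 take 0 → i++
[i=1,j=0] A[i]=8>B[j]=1 take 1 → j++
[i=1,j=1] A[i]=8>B[j]=5 take 5 → j++
[i=1,j=2] A[i]=8>B[j]=6 take 6 → j++
[i=1,j=3] A[i]=8<=B[j]=9 take 8 → i++
[i=2,j=3] A[i]=9<=B[j]=9 take 9 → i++
[i=3,j=3] A[i]=11>B[j]=9 take 9 → j++
[i=3,j=4] A[i]=11<=B[j]=16 take 11 → i++
[i=4,j=4] A[i]=32>B[j]=16 take 16 → j++
[i=4,j=5] A[i]=32>B[j]=17 take 17 → j++
[i=4,j=6] A[i]=32>B[j]=22 take 22 → j++
[i=4,j=7] A[i]=32>B[j]=29 take 29 → j++
[i=4,j=8] A[i]=32>B[j]=31 take 31 → j++
[i=4,j=9] A[i]=32<=B[j]=34 take 32 → i++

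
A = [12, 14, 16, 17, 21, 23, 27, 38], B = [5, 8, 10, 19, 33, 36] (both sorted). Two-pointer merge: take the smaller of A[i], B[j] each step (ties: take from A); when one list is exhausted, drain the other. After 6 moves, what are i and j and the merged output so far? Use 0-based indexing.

i=0 j=0: A[i]=12>B[j]=5 take 5, j++
i=0 j=1: A[i]=12>B[j]=8 take 8, j++
i=0 j=2: A[i]=12>B[j]=10 take 10, j++
i=0 j=3: A[i]=12<=B[j]=19 take 12, i++
i=1 j=3: A[i]=14<=B[j]=19 take 14, i++
i=2 j=3: A[i]=16<=B[j]=19 take 16, i++

i=3, j=3, merged so far=[5, 8, 10, 12, 14, 16]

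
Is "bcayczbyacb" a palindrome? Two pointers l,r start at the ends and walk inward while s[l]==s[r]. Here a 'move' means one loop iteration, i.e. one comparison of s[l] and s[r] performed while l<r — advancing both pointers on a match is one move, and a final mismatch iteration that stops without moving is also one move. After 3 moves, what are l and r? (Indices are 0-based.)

l=3, r=7

l=0 r=10: 'b'=='b', l++,r--
l=1 r=9: 'c'=='c', l++,r--
l=2 r=8: 'a'=='a', l++,r--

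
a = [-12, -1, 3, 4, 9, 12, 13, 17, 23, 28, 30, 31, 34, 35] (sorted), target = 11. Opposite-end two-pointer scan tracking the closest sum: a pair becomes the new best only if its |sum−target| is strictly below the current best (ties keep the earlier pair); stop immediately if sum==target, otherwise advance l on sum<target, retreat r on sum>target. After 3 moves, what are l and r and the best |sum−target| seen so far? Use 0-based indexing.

[0,13] -12+35=23 d=12 * → r--
[0,12] -12+34=22 d=11 * → r--
[0,11] -12+31=19 d=8 * → r--

l=0, r=10, best |Δ|=8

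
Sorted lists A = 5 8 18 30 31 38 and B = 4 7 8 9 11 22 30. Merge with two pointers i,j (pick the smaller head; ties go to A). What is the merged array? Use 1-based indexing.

i=1 j=1: A[i]=5>B[j]=4 take 4, j++
i=1 j=2: A[i]=5<=B[j]=7 take 5, i++
i=2 j=2: A[i]=8>B[j]=7 take 7, j++
i=2 j=3: A[i]=8<=B[j]=8 take 8, i++
i=3 j=3: A[i]=18>B[j]=8 take 8, j++
i=3 j=4: A[i]=18>B[j]=9 take 9, j++
i=3 j=5: A[i]=18>B[j]=11 take 11, j++
i=3 j=6: A[i]=18<=B[j]=22 take 18, i++
i=4 j=6: A[i]=30>B[j]=22 take 22, j++
i=4 j=7: A[i]=30<=B[j]=30 take 30, i++
i=5 j=7: A[i]=31>B[j]=30 take 30, j++
i=5 j=8: B done, take A[i]=31, i++
i=6 j=8: B done, take A[i]=38, i++

[4, 5, 7, 8, 8, 9, 11, 18, 22, 30, 30, 31, 38]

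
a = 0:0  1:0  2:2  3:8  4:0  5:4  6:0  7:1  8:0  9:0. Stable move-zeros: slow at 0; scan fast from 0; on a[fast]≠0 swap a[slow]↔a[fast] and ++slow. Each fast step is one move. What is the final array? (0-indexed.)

[2, 8, 4, 1, 0, 0, 0, 0, 0, 0]

slow=0 fast=0: a[fast]=0, fast++
slow=0 fast=1: a[fast]=0, fast++
slow=0 fast=2: a[fast]=2≠0 swap→a[0]=2, slow++,fast++
slow=1 fast=3: a[fast]=8≠0 swap→a[1]=8, slow++,fast++
slow=2 fast=4: a[fast]=0, fast++
slow=2 fast=5: a[fast]=4≠0 swap→a[2]=4, slow++,fast++
slow=3 fast=6: a[fast]=0, fast++
slow=3 fast=7: a[fast]=1≠0 swap→a[3]=1, slow++,fast++
slow=4 fast=8: a[fast]=0, fast++
slow=4 fast=9: a[fast]=0, fast++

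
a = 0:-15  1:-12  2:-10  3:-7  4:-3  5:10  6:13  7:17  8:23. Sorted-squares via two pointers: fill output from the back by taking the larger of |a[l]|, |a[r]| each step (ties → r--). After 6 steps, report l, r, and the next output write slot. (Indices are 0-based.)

[0,8] |-15|<=|23| out[8]=529 → r--
[0,7] |-15|<=|17| out[7]=289 → r--
[0,6] |-15|>|13| out[6]=225 → l++
[1,6] |-12|<=|13| out[5]=169 → r--
[1,5] |-12|>|10| out[4]=144 → l++
[2,5] |-10|<=|10| out[3]=100 → r--

l=2, r=4, next write slot=2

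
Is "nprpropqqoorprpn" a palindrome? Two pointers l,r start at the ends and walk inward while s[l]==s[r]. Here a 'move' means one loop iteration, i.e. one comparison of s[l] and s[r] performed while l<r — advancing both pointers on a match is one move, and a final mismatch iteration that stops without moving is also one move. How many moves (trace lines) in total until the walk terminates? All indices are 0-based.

[0,15] 'n'=='n' → l++,r--
[1,14] 'p'=='p' → l++,r--
[2,13] 'r'=='r' → l++,r--
[3,12] 'p'=='p' → l++,r--
[4,11] 'r'=='r' → l++,r--
[5,10] 'o'=='o' → l++,r--
[6,9] 'p'!='o' → stop

7 moves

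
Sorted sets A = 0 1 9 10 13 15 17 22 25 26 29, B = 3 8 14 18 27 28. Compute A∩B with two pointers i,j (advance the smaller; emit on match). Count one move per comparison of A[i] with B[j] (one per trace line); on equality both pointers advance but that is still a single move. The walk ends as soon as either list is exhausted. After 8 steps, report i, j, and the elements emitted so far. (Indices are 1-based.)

i=6, j=4, emitted=[]

[i=1,j=1] 0<3 → i++
[i=2,j=1] 1<3 → i++
[i=3,j=1] 9>3 → j++
[i=3,j=2] 9>8 → j++
[i=3,j=3] 9<14 → i++
[i=4,j=3] 10<14 → i++
[i=5,j=3] 13<14 → i++
[i=6,j=3] 15>14 → j++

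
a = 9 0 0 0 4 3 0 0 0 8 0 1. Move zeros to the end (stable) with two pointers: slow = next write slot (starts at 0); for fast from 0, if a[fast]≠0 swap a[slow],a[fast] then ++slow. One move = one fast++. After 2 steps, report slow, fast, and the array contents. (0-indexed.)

slow=1, fast=2, a=[9, 0, 0, 0, 4, 3, 0, 0, 0, 8, 0, 1]

slow=0 fast=0: a[fast]=9≠0 swap→a[0]=9, slow++,fast++
slow=1 fast=1: a[fast]=0, fast++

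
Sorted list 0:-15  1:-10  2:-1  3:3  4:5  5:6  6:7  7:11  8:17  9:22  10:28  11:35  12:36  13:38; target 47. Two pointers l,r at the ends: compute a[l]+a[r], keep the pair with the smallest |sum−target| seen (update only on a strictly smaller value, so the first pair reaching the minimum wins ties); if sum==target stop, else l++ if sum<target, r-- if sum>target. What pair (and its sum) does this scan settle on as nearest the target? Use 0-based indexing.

pair (11, 36) with sum 47 (|Δ|=0)

l=0 r=13: -15+38=23 d=24 *, l++
l=1 r=13: -10+38=28 d=19 *, l++
l=2 r=13: -1+38=37 d=10 *, l++
l=3 r=13: 3+38=41 d=6 *, l++
l=4 r=13: 5+38=43 d=4 *, l++
l=5 r=13: 6+38=44 d=3 *, l++
l=6 r=13: 7+38=45 d=2 *, l++
l=7 r=13: 11+38=49 d=2, r--
l=7 r=12: 11+36=47 d=0 *, stop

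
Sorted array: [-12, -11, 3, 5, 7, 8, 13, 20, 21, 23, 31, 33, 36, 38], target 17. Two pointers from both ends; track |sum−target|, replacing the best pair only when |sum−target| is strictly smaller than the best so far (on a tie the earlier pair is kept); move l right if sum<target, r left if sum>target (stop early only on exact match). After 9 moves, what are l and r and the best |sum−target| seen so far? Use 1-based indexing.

[1,14] -12+38=26 d=9 * → r--
[1,13] -12+36=24 d=7 * → r--
[1,12] -12+33=21 d=4 * → r--
[1,11] -12+31=19 d=2 * → r--
[1,10] -12+23=11 d=6 → l++
[2,10] -11+23=12 d=5 → l++
[3,10] 3+23=26 d=9 → r--
[3,9] 3+21=24 d=7 → r--
[3,8] 3+20=23 d=6 → r--

l=3, r=7, best |Δ|=2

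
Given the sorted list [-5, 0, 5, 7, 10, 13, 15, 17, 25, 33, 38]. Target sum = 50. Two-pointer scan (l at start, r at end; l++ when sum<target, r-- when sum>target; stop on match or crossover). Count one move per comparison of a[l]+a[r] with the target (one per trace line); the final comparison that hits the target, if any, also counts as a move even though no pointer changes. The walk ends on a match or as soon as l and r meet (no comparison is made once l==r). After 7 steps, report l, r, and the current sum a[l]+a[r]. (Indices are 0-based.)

l=6, r=9, sum=48

l=0 r=10: -5+38=33 <50, l++
l=1 r=10: 0+38=38 <50, l++
l=2 r=10: 5+38=43 <50, l++
l=3 r=10: 7+38=45 <50, l++
l=4 r=10: 10+38=48 <50, l++
l=5 r=10: 13+38=51 >50, r--
l=5 r=9: 13+33=46 <50, l++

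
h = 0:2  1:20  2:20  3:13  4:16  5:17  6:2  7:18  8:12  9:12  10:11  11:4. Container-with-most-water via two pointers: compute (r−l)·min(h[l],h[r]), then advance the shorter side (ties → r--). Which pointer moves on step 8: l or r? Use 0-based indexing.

[0,11] min(2,4)*11=22 best=22 * → l++
[1,11] min(20,4)*10=40 best=40 * → r--
[1,10] min(20,11)*9=99 best=99 * → r--
[1,9] min(20,12)*8=96 best=99 → r--
[1,8] min(20,12)*7=84 best=99 → r--
[1,7] min(20,18)*6=108 best=108 * → r--
[1,6] min(20,2)*5=10 best=108 → r--
[1,5] min(20,17)*4=68 best=108 → r--

r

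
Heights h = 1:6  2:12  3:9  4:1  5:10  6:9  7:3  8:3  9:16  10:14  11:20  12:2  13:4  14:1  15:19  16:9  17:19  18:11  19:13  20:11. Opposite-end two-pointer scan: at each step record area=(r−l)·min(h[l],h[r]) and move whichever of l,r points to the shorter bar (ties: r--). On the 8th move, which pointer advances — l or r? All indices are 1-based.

l

[1,20] min(6,11)*19=114 best=114 * → l++
[2,20] min(12,11)*18=198 best=198 * → r--
[2,19] min(12,13)*17=204 best=204 * → l++
[3,19] min(9,13)*16=144 best=204 → l++
[4,19] min(1,13)*15=15 best=204 → l++
[5,19] min(10,13)*14=140 best=204 → l++
[6,19] min(9,13)*13=117 best=204 → l++
[7,19] min(3,13)*12=36 best=204 → l++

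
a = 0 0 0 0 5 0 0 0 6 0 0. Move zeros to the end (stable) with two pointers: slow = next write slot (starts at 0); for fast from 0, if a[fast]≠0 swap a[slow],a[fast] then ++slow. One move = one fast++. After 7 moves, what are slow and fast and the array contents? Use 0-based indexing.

(s=0,f=0) a[fast]=0 → fast++
(s=0,f=1) a[fast]=0 → fast++
(s=0,f=2) a[fast]=0 → fast++
(s=0,f=3) a[fast]=0 → fast++
(s=0,f=4) a[fast]=5≠0 swap→a[0]=5 → slow++,fast++
(s=1,f=5) a[fast]=0 → fast++
(s=1,f=6) a[fast]=0 → fast++

slow=1, fast=7, a=[5, 0, 0, 0, 0, 0, 0, 0, 6, 0, 0]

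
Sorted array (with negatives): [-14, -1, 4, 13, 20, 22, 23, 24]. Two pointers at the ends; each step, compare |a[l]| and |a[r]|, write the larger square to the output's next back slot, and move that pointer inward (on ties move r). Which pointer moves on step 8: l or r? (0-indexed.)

r

[0,7] |-14|<=|24| out[7]=576 → r--
[0,6] |-14|<=|23| out[6]=529 → r--
[0,5] |-14|<=|22| out[5]=484 → r--
[0,4] |-14|<=|20| out[4]=400 → r--
[0,3] |-14|>|13| out[3]=196 → l++
[1,3] |-1|<=|13| out[2]=169 → r--
[1,2] |-1|<=|4| out[1]=16 → r--
[1,1] |-1|<=|-1| out[0]=1 → r--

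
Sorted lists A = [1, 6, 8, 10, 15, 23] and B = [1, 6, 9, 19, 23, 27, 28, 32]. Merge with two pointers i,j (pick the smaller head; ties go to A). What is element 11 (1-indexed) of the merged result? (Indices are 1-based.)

i=1 j=1: A[i]=1<=B[j]=1 take 1, i++
i=2 j=1: A[i]=6>B[j]=1 take 1, j++
i=2 j=2: A[i]=6<=B[j]=6 take 6, i++
i=3 j=2: A[i]=8>B[j]=6 take 6, j++
i=3 j=3: A[i]=8<=B[j]=9 take 8, i++
i=4 j=3: A[i]=10>B[j]=9 take 9, j++
i=4 j=4: A[i]=10<=B[j]=19 take 10, i++
i=5 j=4: A[i]=15<=B[j]=19 take 15, i++
i=6 j=4: A[i]=23>B[j]=19 take 19, j++
i=6 j=5: A[i]=23<=B[j]=23 take 23, i++
i=7 j=5: A done, take B[j]=23, j++
i=7 j=6: A done, take B[j]=27, j++
i=7 j=7: A done, take B[j]=28, j++
i=7 j=8: A done, take B[j]=32, j++

merged[11] = 23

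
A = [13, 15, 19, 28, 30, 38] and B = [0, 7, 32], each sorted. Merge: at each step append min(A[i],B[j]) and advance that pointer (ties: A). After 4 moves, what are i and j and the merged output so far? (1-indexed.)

i=1 j=1: A[i]=13>B[j]=0 take 0, j++
i=1 j=2: A[i]=13>B[j]=7 take 7, j++
i=1 j=3: A[i]=13<=B[j]=32 take 13, i++
i=2 j=3: A[i]=15<=B[j]=32 take 15, i++

i=3, j=3, merged so far=[0, 7, 13, 15]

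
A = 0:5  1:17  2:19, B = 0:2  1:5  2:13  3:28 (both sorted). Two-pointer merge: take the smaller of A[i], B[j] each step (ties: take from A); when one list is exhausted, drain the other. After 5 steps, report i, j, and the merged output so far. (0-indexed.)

i=0 j=0: A[i]=5>B[j]=2 take 2, j++
i=0 j=1: A[i]=5<=B[j]=5 take 5, i++
i=1 j=1: A[i]=17>B[j]=5 take 5, j++
i=1 j=2: A[i]=17>B[j]=13 take 13, j++
i=1 j=3: A[i]=17<=B[j]=28 take 17, i++

i=2, j=3, merged so far=[2, 5, 5, 13, 17]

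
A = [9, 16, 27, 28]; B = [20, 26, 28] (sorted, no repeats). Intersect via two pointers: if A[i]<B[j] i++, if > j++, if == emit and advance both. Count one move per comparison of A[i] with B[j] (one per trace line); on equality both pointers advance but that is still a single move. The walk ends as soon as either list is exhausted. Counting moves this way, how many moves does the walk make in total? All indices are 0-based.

[i=0,j=0] 9<20 → i++
[i=1,j=0] 16<20 → i++
[i=2,j=0] 27>20 → j++
[i=2,j=1] 27>26 → j++
[i=2,j=2] 27<28 → i++
[i=3,j=2] 28==28 emit → i++,j++

6 moves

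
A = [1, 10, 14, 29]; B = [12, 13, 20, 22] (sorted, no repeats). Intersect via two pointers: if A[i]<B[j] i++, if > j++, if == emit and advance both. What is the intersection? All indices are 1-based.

intersection = []

[i=1,j=1] 1<12 → i++
[i=2,j=1] 10<12 → i++
[i=3,j=1] 14>12 → j++
[i=3,j=2] 14>13 → j++
[i=3,j=3] 14<20 → i++
[i=4,j=3] 29>20 → j++
[i=4,j=4] 29>22 → j++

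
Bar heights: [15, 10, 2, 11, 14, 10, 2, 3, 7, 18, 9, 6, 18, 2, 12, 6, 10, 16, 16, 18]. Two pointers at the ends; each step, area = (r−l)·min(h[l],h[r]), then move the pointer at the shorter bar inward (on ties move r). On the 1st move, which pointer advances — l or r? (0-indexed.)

l

[0,19] min(15,18)*19=285 best=285 * → l++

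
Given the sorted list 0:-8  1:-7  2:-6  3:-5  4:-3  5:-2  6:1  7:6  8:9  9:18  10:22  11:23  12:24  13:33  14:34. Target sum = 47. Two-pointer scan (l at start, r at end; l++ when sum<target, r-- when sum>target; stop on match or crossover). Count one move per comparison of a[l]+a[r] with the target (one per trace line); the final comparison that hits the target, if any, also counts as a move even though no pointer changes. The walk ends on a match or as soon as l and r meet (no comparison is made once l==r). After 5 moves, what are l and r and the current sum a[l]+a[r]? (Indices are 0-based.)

l=0 r=14: -8+34=26 <47, l++
l=1 r=14: -7+34=27 <47, l++
l=2 r=14: -6+34=28 <47, l++
l=3 r=14: -5+34=29 <47, l++
l=4 r=14: -3+34=31 <47, l++

l=5, r=14, sum=32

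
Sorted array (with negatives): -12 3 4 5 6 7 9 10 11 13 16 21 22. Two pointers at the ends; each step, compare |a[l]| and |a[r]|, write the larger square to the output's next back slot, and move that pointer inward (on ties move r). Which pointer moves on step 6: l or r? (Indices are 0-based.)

r

[0,12] |-12|<=|22| out[12]=484 → r--
[0,11] |-12|<=|21| out[11]=441 → r--
[0,10] |-12|<=|16| out[10]=256 → r--
[0,9] |-12|<=|13| out[9]=169 → r--
[0,8] |-12|>|11| out[8]=144 → l++
[1,8] |3|<=|11| out[7]=121 → r--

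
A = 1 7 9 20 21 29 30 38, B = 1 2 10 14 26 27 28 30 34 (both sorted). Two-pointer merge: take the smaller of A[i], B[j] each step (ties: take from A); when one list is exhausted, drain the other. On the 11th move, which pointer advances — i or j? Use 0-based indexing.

i=0 j=0: A[i]=1<=B[j]=1 take 1, i++
i=1 j=0: A[i]=7>B[j]=1 take 1, j++
i=1 j=1: A[i]=7>B[j]=2 take 2, j++
i=1 j=2: A[i]=7<=B[j]=10 take 7, i++
i=2 j=2: A[i]=9<=B[j]=10 take 9, i++
i=3 j=2: A[i]=20>B[j]=10 take 10, j++
i=3 j=3: A[i]=20>B[j]=14 take 14, j++
i=3 j=4: A[i]=20<=B[j]=26 take 20, i++
i=4 j=4: A[i]=21<=B[j]=26 take 21, i++
i=5 j=4: A[i]=29>B[j]=26 take 26, j++
i=5 j=5: A[i]=29>B[j]=27 take 27, j++

j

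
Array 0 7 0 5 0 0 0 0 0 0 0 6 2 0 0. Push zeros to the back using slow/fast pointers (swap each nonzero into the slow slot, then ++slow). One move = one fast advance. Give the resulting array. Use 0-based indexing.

(s=0,f=0) a[fast]=0 → fast++
(s=0,f=1) a[fast]=7≠0 swap→a[0]=7 → slow++,fast++
(s=1,f=2) a[fast]=0 → fast++
(s=1,f=3) a[fast]=5≠0 swap→a[1]=5 → slow++,fast++
(s=2,f=4) a[fast]=0 → fast++
(s=2,f=5) a[fast]=0 → fast++
(s=2,f=6) a[fast]=0 → fast++
(s=2,f=7) a[fast]=0 → fast++
(s=2,f=8) a[fast]=0 → fast++
(s=2,f=9) a[fast]=0 → fast++
(s=2,f=10) a[fast]=0 → fast++
(s=2,f=11) a[fast]=6≠0 swap→a[2]=6 → slow++,fast++
(s=3,f=12) a[fast]=2≠0 swap→a[3]=2 → slow++,fast++
(s=4,f=13) a[fast]=0 → fast++
(s=4,f=14) a[fast]=0 → fast++

[7, 5, 6, 2, 0, 0, 0, 0, 0, 0, 0, 0, 0, 0, 0]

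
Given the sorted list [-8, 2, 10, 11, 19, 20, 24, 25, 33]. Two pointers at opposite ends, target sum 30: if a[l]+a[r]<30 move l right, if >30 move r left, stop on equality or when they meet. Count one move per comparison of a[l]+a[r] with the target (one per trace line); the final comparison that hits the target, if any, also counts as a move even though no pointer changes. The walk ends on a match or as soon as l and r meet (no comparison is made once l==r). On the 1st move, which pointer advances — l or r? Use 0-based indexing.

[0,8] -8+33=25 <30 → l++

l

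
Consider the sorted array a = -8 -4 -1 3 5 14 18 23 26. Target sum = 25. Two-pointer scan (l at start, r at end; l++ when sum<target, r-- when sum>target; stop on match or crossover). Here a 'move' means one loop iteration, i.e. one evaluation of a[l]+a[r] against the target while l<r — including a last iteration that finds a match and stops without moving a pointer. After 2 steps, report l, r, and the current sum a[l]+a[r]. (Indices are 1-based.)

l=3, r=9, sum=25

l=1 r=9: -8+26=18 <25, l++
l=2 r=9: -4+26=22 <25, l++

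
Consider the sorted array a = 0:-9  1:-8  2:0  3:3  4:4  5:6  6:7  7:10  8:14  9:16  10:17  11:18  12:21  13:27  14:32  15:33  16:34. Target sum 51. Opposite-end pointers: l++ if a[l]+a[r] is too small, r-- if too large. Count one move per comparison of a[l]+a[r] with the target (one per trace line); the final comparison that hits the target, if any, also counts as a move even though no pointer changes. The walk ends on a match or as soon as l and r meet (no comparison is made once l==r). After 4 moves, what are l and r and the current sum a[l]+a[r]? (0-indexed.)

l=4, r=16, sum=38

l=0 r=16: -9+34=25 <51, l++
l=1 r=16: -8+34=26 <51, l++
l=2 r=16: 0+34=34 <51, l++
l=3 r=16: 3+34=37 <51, l++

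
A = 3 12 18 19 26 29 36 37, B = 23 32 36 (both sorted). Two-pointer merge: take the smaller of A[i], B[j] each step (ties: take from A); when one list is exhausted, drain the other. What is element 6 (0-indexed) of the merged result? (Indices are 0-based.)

[i=0,j=0] A[i]=3<=B[j]=23 take 3 → i++
[i=1,j=0] A[i]=12<=B[j]=23 take 12 → i++
[i=2,j=0] A[i]=18<=B[j]=23 take 18 → i++
[i=3,j=0] A[i]=19<=B[j]=23 take 19 → i++
[i=4,j=0] A[i]=26>B[j]=23 take 23 → j++
[i=4,j=1] A[i]=26<=B[j]=32 take 26 → i++
[i=5,j=1] A[i]=29<=B[j]=32 take 29 → i++
[i=6,j=1] A[i]=36>B[j]=32 take 32 → j++
[i=6,j=2] A[i]=36<=B[j]=36 take 36 → i++
[i=7,j=2] A[i]=37>B[j]=36 take 36 → j++
[i=7,j=3] B done, take A[i]=37 → i++

merged[6] = 29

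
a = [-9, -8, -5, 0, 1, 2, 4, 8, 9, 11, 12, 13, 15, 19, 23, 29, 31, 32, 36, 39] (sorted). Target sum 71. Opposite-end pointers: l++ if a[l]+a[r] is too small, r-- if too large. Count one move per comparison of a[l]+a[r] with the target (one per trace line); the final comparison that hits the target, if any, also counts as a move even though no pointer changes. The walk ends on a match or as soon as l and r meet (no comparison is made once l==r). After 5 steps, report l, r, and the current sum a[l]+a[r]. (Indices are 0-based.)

l=5, r=19, sum=41

l=0 r=19: -9+39=30 <71, l++
l=1 r=19: -8+39=31 <71, l++
l=2 r=19: -5+39=34 <71, l++
l=3 r=19: 0+39=39 <71, l++
l=4 r=19: 1+39=40 <71, l++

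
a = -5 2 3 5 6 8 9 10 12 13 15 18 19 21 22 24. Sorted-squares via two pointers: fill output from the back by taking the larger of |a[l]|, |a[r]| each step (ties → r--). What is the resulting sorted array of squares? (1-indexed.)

[4, 9, 25, 25, 36, 64, 81, 100, 144, 169, 225, 324, 361, 441, 484, 576]

l=1 r=16: |-5|<=|24| out[16]=576, r--
l=1 r=15: |-5|<=|22| out[15]=484, r--
l=1 r=14: |-5|<=|21| out[14]=441, r--
l=1 r=13: |-5|<=|19| out[13]=361, r--
l=1 r=12: |-5|<=|18| out[12]=324, r--
l=1 r=11: |-5|<=|15| out[11]=225, r--
l=1 r=10: |-5|<=|13| out[10]=169, r--
l=1 r=9: |-5|<=|12| out[9]=144, r--
l=1 r=8: |-5|<=|10| out[8]=100, r--
l=1 r=7: |-5|<=|9| out[7]=81, r--
l=1 r=6: |-5|<=|8| out[6]=64, r--
l=1 r=5: |-5|<=|6| out[5]=36, r--
l=1 r=4: |-5|<=|5| out[4]=25, r--
l=1 r=3: |-5|>|3| out[3]=25, l++
l=2 r=3: |2|<=|3| out[2]=9, r--
l=2 r=2: |2|<=|2| out[1]=4, r--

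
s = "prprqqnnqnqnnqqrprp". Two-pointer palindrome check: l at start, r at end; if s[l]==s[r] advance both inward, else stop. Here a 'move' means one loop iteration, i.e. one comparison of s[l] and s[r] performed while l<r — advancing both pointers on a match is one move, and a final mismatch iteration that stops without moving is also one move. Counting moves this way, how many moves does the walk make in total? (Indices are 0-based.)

[0,18] 'p'=='p' → l++,r--
[1,17] 'r'=='r' → l++,r--
[2,16] 'p'=='p' → l++,r--
[3,15] 'r'=='r' → l++,r--
[4,14] 'q'=='q' → l++,r--
[5,13] 'q'=='q' → l++,r--
[6,12] 'n'=='n' → l++,r--
[7,11] 'n'=='n' → l++,r--
[8,10] 'q'=='q' → l++,r--

9 moves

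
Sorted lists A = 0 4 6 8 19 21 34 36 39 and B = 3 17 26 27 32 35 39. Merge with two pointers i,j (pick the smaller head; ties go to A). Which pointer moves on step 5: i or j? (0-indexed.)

i

i=0 j=0: A[i]=0<=B[j]=3 take 0, i++
i=1 j=0: A[i]=4>B[j]=3 take 3, j++
i=1 j=1: A[i]=4<=B[j]=17 take 4, i++
i=2 j=1: A[i]=6<=B[j]=17 take 6, i++
i=3 j=1: A[i]=8<=B[j]=17 take 8, i++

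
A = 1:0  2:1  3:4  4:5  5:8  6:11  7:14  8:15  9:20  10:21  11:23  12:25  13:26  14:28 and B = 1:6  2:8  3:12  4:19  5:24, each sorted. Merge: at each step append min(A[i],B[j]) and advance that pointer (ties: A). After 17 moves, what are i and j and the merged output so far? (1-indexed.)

i=13, j=6, merged so far=[0, 1, 4, 5, 6, 8, 8, 11, 12, 14, 15, 19, 20, 21, 23, 24, 25]

[i=1,j=1] A[i]=0<=B[j]=6 take 0 → i++
[i=2,j=1] A[i]=1<=B[j]=6 take 1 → i++
[i=3,j=1] A[i]=4<=B[j]=6 take 4 → i++
[i=4,j=1] A[i]=5<=B[j]=6 take 5 → i++
[i=5,j=1] A[i]=8>B[j]=6 take 6 → j++
[i=5,j=2] A[i]=8<=B[j]=8 take 8 → i++
[i=6,j=2] A[i]=11>B[j]=8 take 8 → j++
[i=6,j=3] A[i]=11<=B[j]=12 take 11 → i++
[i=7,j=3] A[i]=14>B[j]=12 take 12 → j++
[i=7,j=4] A[i]=14<=B[j]=19 take 14 → i++
[i=8,j=4] A[i]=15<=B[j]=19 take 15 → i++
[i=9,j=4] A[i]=20>B[j]=19 take 19 → j++
[i=9,j=5] A[i]=20<=B[j]=24 take 20 → i++
[i=10,j=5] A[i]=21<=B[j]=24 take 21 → i++
[i=11,j=5] A[i]=23<=B[j]=24 take 23 → i++
[i=12,j=5] A[i]=25>B[j]=24 take 24 → j++
[i=12,j=6] B done, take A[i]=25 → i++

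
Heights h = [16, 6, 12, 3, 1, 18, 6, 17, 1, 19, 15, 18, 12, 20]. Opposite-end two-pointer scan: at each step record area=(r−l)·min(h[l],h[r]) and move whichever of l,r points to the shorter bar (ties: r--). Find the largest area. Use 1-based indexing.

l=1 r=14: min(16,20)*13=208 best=208 *, l++
l=2 r=14: min(6,20)*12=72 best=208, l++
l=3 r=14: min(12,20)*11=132 best=208, l++
l=4 r=14: min(3,20)*10=30 best=208, l++
l=5 r=14: min(1,20)*9=9 best=208, l++
l=6 r=14: min(18,20)*8=144 best=208, l++
l=7 r=14: min(6,20)*7=42 best=208, l++
l=8 r=14: min(17,20)*6=102 best=208, l++
l=9 r=14: min(1,20)*5=5 best=208, l++
l=10 r=14: min(19,20)*4=76 best=208, l++
l=11 r=14: min(15,20)*3=45 best=208, l++
l=12 r=14: min(18,20)*2=36 best=208, l++
l=13 r=14: min(12,20)*1=12 best=208, l++

max area = 208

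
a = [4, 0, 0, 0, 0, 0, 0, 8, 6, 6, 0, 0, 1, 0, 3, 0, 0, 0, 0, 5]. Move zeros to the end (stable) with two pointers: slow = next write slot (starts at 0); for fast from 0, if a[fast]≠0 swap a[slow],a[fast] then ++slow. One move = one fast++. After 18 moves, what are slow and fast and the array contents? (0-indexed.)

(s=0,f=0) a[fast]=4≠0 swap→a[0]=4 → slow++,fast++
(s=1,f=1) a[fast]=0 → fast++
(s=1,f=2) a[fast]=0 → fast++
(s=1,f=3) a[fast]=0 → fast++
(s=1,f=4) a[fast]=0 → fast++
(s=1,f=5) a[fast]=0 → fast++
(s=1,f=6) a[fast]=0 → fast++
(s=1,f=7) a[fast]=8≠0 swap→a[1]=8 → slow++,fast++
(s=2,f=8) a[fast]=6≠0 swap→a[2]=6 → slow++,fast++
(s=3,f=9) a[fast]=6≠0 swap→a[3]=6 → slow++,fast++
(s=4,f=10) a[fast]=0 → fast++
(s=4,f=11) a[fast]=0 → fast++
(s=4,f=12) a[fast]=1≠0 swap→a[4]=1 → slow++,fast++
(s=5,f=13) a[fast]=0 → fast++
(s=5,f=14) a[fast]=3≠0 swap→a[5]=3 → slow++,fast++
(s=6,f=15) a[fast]=0 → fast++
(s=6,f=16) a[fast]=0 → fast++
(s=6,f=17) a[fast]=0 → fast++

slow=6, fast=18, a=[4, 8, 6, 6, 1, 3, 0, 0, 0, 0, 0, 0, 0, 0, 0, 0, 0, 0, 0, 5]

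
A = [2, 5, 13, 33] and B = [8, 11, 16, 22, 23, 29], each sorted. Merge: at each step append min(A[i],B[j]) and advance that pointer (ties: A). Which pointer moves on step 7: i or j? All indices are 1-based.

i=1 j=1: A[i]=2<=B[j]=8 take 2, i++
i=2 j=1: A[i]=5<=B[j]=8 take 5, i++
i=3 j=1: A[i]=13>B[j]=8 take 8, j++
i=3 j=2: A[i]=13>B[j]=11 take 11, j++
i=3 j=3: A[i]=13<=B[j]=16 take 13, i++
i=4 j=3: A[i]=33>B[j]=16 take 16, j++
i=4 j=4: A[i]=33>B[j]=22 take 22, j++

j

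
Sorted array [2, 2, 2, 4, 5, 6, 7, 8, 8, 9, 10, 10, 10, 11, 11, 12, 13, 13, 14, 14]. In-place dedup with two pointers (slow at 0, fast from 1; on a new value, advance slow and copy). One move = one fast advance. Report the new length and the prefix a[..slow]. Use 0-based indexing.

length 12; prefix = [2, 4, 5, 6, 7, 8, 9, 10, 11, 12, 13, 14]

(s=0,f=1) a[fast]=2=a[slow] dup → fast++
(s=0,f=2) a[fast]=2=a[slow] dup → fast++
(s=0,f=3) a[fast]=4≠a[slow]=2 write a[1]=4 → slow++,fast++
(s=1,f=4) a[fast]=5≠a[slow]=4 write a[2]=5 → slow++,fast++
(s=2,f=5) a[fast]=6≠a[slow]=5 write a[3]=6 → slow++,fast++
(s=3,f=6) a[fast]=7≠a[slow]=6 write a[4]=7 → slow++,fast++
(s=4,f=7) a[fast]=8≠a[slow]=7 write a[5]=8 → slow++,fast++
(s=5,f=8) a[fast]=8=a[slow] dup → fast++
(s=5,f=9) a[fast]=9≠a[slow]=8 write a[6]=9 → slow++,fast++
(s=6,f=10) a[fast]=10≠a[slow]=9 write a[7]=10 → slow++,fast++
(s=7,f=11) a[fast]=10=a[slow] dup → fast++
(s=7,f=12) a[fast]=10=a[slow] dup → fast++
(s=7,f=13) a[fast]=11≠a[slow]=10 write a[8]=11 → slow++,fast++
(s=8,f=14) a[fast]=11=a[slow] dup → fast++
(s=8,f=15) a[fast]=12≠a[slow]=11 write a[9]=12 → slow++,fast++
(s=9,f=16) a[fast]=13≠a[slow]=12 write a[10]=13 → slow++,fast++
(s=10,f=17) a[fast]=13=a[slow] dup → fast++
(s=10,f=18) a[fast]=14≠a[slow]=13 write a[11]=14 → slow++,fast++
(s=11,f=19) a[fast]=14=a[slow] dup → fast++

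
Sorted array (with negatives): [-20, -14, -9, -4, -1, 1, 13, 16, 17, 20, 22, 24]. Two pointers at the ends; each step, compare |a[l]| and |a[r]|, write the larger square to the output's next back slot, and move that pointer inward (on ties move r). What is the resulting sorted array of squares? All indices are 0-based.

[1, 1, 16, 81, 169, 196, 256, 289, 400, 400, 484, 576]

[0,11] |-20|<=|24| out[11]=576 → r--
[0,10] |-20|<=|22| out[10]=484 → r--
[0,9] |-20|<=|20| out[9]=400 → r--
[0,8] |-20|>|17| out[8]=400 → l++
[1,8] |-14|<=|17| out[7]=289 → r--
[1,7] |-14|<=|16| out[6]=256 → r--
[1,6] |-14|>|13| out[5]=196 → l++
[2,6] |-9|<=|13| out[4]=169 → r--
[2,5] |-9|>|1| out[3]=81 → l++
[3,5] |-4|>|1| out[2]=16 → l++
[4,5] |-1|<=|1| out[1]=1 → r--
[4,4] |-1|<=|-1| out[0]=1 → r--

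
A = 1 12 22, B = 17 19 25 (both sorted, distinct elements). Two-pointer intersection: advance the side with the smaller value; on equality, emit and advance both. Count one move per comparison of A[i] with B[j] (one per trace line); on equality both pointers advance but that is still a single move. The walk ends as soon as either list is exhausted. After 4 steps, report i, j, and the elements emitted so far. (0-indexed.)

i=2, j=2, emitted=[]

i=0 j=0: 1<17, i++
i=1 j=0: 12<17, i++
i=2 j=0: 22>17, j++
i=2 j=1: 22>19, j++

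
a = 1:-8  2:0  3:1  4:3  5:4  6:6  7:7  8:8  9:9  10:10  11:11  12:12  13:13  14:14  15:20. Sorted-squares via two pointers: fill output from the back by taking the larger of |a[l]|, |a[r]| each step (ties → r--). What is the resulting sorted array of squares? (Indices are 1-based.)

l=1 r=15: |-8|<=|20| out[15]=400, r--
l=1 r=14: |-8|<=|14| out[14]=196, r--
l=1 r=13: |-8|<=|13| out[13]=169, r--
l=1 r=12: |-8|<=|12| out[12]=144, r--
l=1 r=11: |-8|<=|11| out[11]=121, r--
l=1 r=10: |-8|<=|10| out[10]=100, r--
l=1 r=9: |-8|<=|9| out[9]=81, r--
l=1 r=8: |-8|<=|8| out[8]=64, r--
l=1 r=7: |-8|>|7| out[7]=64, l++
l=2 r=7: |0|<=|7| out[6]=49, r--
l=2 r=6: |0|<=|6| out[5]=36, r--
l=2 r=5: |0|<=|4| out[4]=16, r--
l=2 r=4: |0|<=|3| out[3]=9, r--
l=2 r=3: |0|<=|1| out[2]=1, r--
l=2 r=2: |0|<=|0| out[1]=0, r--

[0, 1, 9, 16, 36, 49, 64, 64, 81, 100, 121, 144, 169, 196, 400]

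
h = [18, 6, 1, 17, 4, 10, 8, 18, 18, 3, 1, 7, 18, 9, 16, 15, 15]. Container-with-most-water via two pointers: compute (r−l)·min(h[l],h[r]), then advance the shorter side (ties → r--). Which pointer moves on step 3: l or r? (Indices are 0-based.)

[0,16] min(18,15)*16=240 best=240 * → r--
[0,15] min(18,15)*15=225 best=240 → r--
[0,14] min(18,16)*14=224 best=240 → r--

r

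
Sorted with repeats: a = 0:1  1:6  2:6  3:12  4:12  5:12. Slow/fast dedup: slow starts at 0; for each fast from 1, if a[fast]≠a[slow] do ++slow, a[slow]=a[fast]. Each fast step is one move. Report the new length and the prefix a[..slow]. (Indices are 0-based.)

length 3; prefix = [1, 6, 12]

(s=0,f=1) a[fast]=6≠a[slow]=1 write a[1]=6 → slow++,fast++
(s=1,f=2) a[fast]=6=a[slow] dup → fast++
(s=1,f=3) a[fast]=12≠a[slow]=6 write a[2]=12 → slow++,fast++
(s=2,f=4) a[fast]=12=a[slow] dup → fast++
(s=2,f=5) a[fast]=12=a[slow] dup → fast++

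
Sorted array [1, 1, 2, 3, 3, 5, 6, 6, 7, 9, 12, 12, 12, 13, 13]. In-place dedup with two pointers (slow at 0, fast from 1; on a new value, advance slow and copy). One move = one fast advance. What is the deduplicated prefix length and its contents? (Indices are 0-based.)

length 9; prefix = [1, 2, 3, 5, 6, 7, 9, 12, 13]

slow=0 fast=1: a[fast]=1=a[slow] dup, fast++
slow=0 fast=2: a[fast]=2≠a[slow]=1 write a[1]=2, slow++,fast++
slow=1 fast=3: a[fast]=3≠a[slow]=2 write a[2]=3, slow++,fast++
slow=2 fast=4: a[fast]=3=a[slow] dup, fast++
slow=2 fast=5: a[fast]=5≠a[slow]=3 write a[3]=5, slow++,fast++
slow=3 fast=6: a[fast]=6≠a[slow]=5 write a[4]=6, slow++,fast++
slow=4 fast=7: a[fast]=6=a[slow] dup, fast++
slow=4 fast=8: a[fast]=7≠a[slow]=6 write a[5]=7, slow++,fast++
slow=5 fast=9: a[fast]=9≠a[slow]=7 write a[6]=9, slow++,fast++
slow=6 fast=10: a[fast]=12≠a[slow]=9 write a[7]=12, slow++,fast++
slow=7 fast=11: a[fast]=12=a[slow] dup, fast++
slow=7 fast=12: a[fast]=12=a[slow] dup, fast++
slow=7 fast=13: a[fast]=13≠a[slow]=12 write a[8]=13, slow++,fast++
slow=8 fast=14: a[fast]=13=a[slow] dup, fast++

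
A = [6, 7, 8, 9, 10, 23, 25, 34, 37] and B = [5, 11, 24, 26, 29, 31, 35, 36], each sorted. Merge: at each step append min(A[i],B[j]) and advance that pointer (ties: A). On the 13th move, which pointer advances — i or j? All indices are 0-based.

j

[i=0,j=0] A[i]=6>B[j]=5 take 5 → j++
[i=0,j=1] A[i]=6<=B[j]=11 take 6 → i++
[i=1,j=1] A[i]=7<=B[j]=11 take 7 → i++
[i=2,j=1] A[i]=8<=B[j]=11 take 8 → i++
[i=3,j=1] A[i]=9<=B[j]=11 take 9 → i++
[i=4,j=1] A[i]=10<=B[j]=11 take 10 → i++
[i=5,j=1] A[i]=23>B[j]=11 take 11 → j++
[i=5,j=2] A[i]=23<=B[j]=24 take 23 → i++
[i=6,j=2] A[i]=25>B[j]=24 take 24 → j++
[i=6,j=3] A[i]=25<=B[j]=26 take 25 → i++
[i=7,j=3] A[i]=34>B[j]=26 take 26 → j++
[i=7,j=4] A[i]=34>B[j]=29 take 29 → j++
[i=7,j=5] A[i]=34>B[j]=31 take 31 → j++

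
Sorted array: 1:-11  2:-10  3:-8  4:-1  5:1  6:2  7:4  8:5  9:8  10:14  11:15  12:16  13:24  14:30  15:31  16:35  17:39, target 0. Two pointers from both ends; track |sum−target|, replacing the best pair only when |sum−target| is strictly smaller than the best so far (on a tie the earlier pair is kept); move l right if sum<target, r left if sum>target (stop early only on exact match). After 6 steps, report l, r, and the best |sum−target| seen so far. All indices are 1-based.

l=1 r=17: -11+39=28 d=28 *, r--
l=1 r=16: -11+35=24 d=24 *, r--
l=1 r=15: -11+31=20 d=20 *, r--
l=1 r=14: -11+30=19 d=19 *, r--
l=1 r=13: -11+24=13 d=13 *, r--
l=1 r=12: -11+16=5 d=5 *, r--

l=1, r=11, best |Δ|=5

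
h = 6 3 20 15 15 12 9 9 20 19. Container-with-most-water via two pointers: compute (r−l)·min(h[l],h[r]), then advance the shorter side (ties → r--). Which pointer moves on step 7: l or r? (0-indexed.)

r

[0,9] min(6,19)*9=54 best=54 * → l++
[1,9] min(3,19)*8=24 best=54 → l++
[2,9] min(20,19)*7=133 best=133 * → r--
[2,8] min(20,20)*6=120 best=133 → r--
[2,7] min(20,9)*5=45 best=133 → r--
[2,6] min(20,9)*4=36 best=133 → r--
[2,5] min(20,12)*3=36 best=133 → r--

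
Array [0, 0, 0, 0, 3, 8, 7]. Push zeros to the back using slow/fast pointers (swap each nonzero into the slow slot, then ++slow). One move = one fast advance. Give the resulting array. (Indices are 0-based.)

slow=0 fast=0: a[fast]=0, fast++
slow=0 fast=1: a[fast]=0, fast++
slow=0 fast=2: a[fast]=0, fast++
slow=0 fast=3: a[fast]=0, fast++
slow=0 fast=4: a[fast]=3≠0 swap→a[0]=3, slow++,fast++
slow=1 fast=5: a[fast]=8≠0 swap→a[1]=8, slow++,fast++
slow=2 fast=6: a[fast]=7≠0 swap→a[2]=7, slow++,fast++

[3, 8, 7, 0, 0, 0, 0]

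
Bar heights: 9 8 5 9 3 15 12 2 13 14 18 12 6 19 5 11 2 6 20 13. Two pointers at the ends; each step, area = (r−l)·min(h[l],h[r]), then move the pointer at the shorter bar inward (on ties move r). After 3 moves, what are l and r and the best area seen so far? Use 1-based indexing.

l=4, r=20, best area=171

[1,20] min(9,13)*19=171 best=171 * → l++
[2,20] min(8,13)*18=144 best=171 → l++
[3,20] min(5,13)*17=85 best=171 → l++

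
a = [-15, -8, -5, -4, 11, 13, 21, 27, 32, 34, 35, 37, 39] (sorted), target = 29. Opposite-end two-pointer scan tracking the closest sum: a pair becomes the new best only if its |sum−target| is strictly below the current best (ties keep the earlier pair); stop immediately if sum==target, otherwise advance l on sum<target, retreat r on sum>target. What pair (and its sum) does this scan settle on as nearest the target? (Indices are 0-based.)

l=0 r=12: -15+39=24 d=5 *, l++
l=1 r=12: -8+39=31 d=2 *, r--
l=1 r=11: -8+37=29 d=0 *, stop

pair (-8, 37) with sum 29 (|Δ|=0)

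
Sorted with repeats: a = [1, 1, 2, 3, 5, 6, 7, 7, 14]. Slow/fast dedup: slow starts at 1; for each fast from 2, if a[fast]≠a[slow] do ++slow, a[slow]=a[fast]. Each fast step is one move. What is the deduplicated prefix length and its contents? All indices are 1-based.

length 7; prefix = [1, 2, 3, 5, 6, 7, 14]

(s=1,f=2) a[fast]=1=a[slow] dup → fast++
(s=1,f=3) a[fast]=2≠a[slow]=1 write a[2]=2 → slow++,fast++
(s=2,f=4) a[fast]=3≠a[slow]=2 write a[3]=3 → slow++,fast++
(s=3,f=5) a[fast]=5≠a[slow]=3 write a[4]=5 → slow++,fast++
(s=4,f=6) a[fast]=6≠a[slow]=5 write a[5]=6 → slow++,fast++
(s=5,f=7) a[fast]=7≠a[slow]=6 write a[6]=7 → slow++,fast++
(s=6,f=8) a[fast]=7=a[slow] dup → fast++
(s=6,f=9) a[fast]=14≠a[slow]=7 write a[7]=14 → slow++,fast++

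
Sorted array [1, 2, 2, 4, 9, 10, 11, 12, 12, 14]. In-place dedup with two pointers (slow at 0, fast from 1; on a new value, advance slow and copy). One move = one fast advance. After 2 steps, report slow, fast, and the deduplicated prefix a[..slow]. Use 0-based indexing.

slow=1, fast=3, prefix=[1, 2]

(s=0,f=1) a[fast]=2≠a[slow]=1 write a[1]=2 → slow++,fast++
(s=1,f=2) a[fast]=2=a[slow] dup → fast++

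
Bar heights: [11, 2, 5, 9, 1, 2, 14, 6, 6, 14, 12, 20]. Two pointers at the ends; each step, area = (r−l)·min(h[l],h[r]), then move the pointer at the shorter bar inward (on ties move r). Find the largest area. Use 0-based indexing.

max area = 121

[0,11] min(11,20)*11=121 best=121 * → l++
[1,11] min(2,20)*10=20 best=121 → l++
[2,11] min(5,20)*9=45 best=121 → l++
[3,11] min(9,20)*8=72 best=121 → l++
[4,11] min(1,20)*7=7 best=121 → l++
[5,11] min(2,20)*6=12 best=121 → l++
[6,11] min(14,20)*5=70 best=121 → l++
[7,11] min(6,20)*4=24 best=121 → l++
[8,11] min(6,20)*3=18 best=121 → l++
[9,11] min(14,20)*2=28 best=121 → l++
[10,11] min(12,20)*1=12 best=121 → l++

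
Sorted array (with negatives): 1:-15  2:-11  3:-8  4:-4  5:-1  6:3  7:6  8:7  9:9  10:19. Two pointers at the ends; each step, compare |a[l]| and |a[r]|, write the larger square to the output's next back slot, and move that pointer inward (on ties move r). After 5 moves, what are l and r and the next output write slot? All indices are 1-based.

l=4, r=8, next write slot=5

[1,10] |-15|<=|19| out[10]=361 → r--
[1,9] |-15|>|9| out[9]=225 → l++
[2,9] |-11|>|9| out[8]=121 → l++
[3,9] |-8|<=|9| out[7]=81 → r--
[3,8] |-8|>|7| out[6]=64 → l++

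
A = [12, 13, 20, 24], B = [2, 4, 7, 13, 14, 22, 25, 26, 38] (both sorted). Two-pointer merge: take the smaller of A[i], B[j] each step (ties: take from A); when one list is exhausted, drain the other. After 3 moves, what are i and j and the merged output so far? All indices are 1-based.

[i=1,j=1] A[i]=12>B[j]=2 take 2 → j++
[i=1,j=2] A[i]=12>B[j]=4 take 4 → j++
[i=1,j=3] A[i]=12>B[j]=7 take 7 → j++

i=1, j=4, merged so far=[2, 4, 7]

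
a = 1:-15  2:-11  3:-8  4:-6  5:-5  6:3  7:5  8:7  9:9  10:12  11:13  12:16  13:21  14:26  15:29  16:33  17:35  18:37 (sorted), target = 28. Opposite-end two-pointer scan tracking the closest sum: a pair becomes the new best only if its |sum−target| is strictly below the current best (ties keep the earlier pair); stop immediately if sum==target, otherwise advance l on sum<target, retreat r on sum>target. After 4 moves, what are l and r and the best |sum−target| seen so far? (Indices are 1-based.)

l=1 r=18: -15+37=22 d=6 *, l++
l=2 r=18: -11+37=26 d=2 *, l++
l=3 r=18: -8+37=29 d=1 *, r--
l=3 r=17: -8+35=27 d=1, l++

l=4, r=17, best |Δ|=1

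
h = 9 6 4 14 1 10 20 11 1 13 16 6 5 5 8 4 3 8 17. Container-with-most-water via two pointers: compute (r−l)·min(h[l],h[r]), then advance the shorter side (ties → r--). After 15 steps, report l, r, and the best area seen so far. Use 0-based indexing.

[0,18] min(9,17)*18=162 best=162 * → l++
[1,18] min(6,17)*17=102 best=162 → l++
[2,18] min(4,17)*16=64 best=162 → l++
[3,18] min(14,17)*15=210 best=210 * → l++
[4,18] min(1,17)*14=14 best=210 → l++
[5,18] min(10,17)*13=130 best=210 → l++
[6,18] min(20,17)*12=204 best=210 → r--
[6,17] min(20,8)*11=88 best=210 → r--
[6,16] min(20,3)*10=30 best=210 → r--
[6,15] min(20,4)*9=36 best=210 → r--
[6,14] min(20,8)*8=64 best=210 → r--
[6,13] min(20,5)*7=35 best=210 → r--
[6,12] min(20,5)*6=30 best=210 → r--
[6,11] min(20,6)*5=30 best=210 → r--
[6,10] min(20,16)*4=64 best=210 → r--

l=6, r=9, best area=210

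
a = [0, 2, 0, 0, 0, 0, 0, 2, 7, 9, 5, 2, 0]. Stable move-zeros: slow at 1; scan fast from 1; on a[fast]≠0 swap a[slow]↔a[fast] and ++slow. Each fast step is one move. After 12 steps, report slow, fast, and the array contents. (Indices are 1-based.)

(s=1,f=1) a[fast]=0 → fast++
(s=1,f=2) a[fast]=2≠0 swap→a[1]=2 → slow++,fast++
(s=2,f=3) a[fast]=0 → fast++
(s=2,f=4) a[fast]=0 → fast++
(s=2,f=5) a[fast]=0 → fast++
(s=2,f=6) a[fast]=0 → fast++
(s=2,f=7) a[fast]=0 → fast++
(s=2,f=8) a[fast]=2≠0 swap→a[2]=2 → slow++,fast++
(s=3,f=9) a[fast]=7≠0 swap→a[3]=7 → slow++,fast++
(s=4,f=10) a[fast]=9≠0 swap→a[4]=9 → slow++,fast++
(s=5,f=11) a[fast]=5≠0 swap→a[5]=5 → slow++,fast++
(s=6,f=12) a[fast]=2≠0 swap→a[6]=2 → slow++,fast++

slow=7, fast=13, a=[2, 2, 7, 9, 5, 2, 0, 0, 0, 0, 0, 0, 0]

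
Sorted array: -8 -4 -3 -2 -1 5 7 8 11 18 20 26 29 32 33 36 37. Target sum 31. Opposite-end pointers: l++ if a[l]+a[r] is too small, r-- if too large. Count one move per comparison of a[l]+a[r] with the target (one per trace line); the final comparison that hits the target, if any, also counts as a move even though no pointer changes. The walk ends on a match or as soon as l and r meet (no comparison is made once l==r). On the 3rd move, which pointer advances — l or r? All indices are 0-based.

[0,16] -8+37=29 <31 → l++
[1,16] -4+37=33 >31 → r--
[1,15] -4+36=32 >31 → r--

r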